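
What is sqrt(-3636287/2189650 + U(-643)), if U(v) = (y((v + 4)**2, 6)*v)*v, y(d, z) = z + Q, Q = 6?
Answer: sqrt(951507992982808018)/437930 ≈ 2227.4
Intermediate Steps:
y(d, z) = 6 + z (y(d, z) = z + 6 = 6 + z)
U(v) = 12*v**2 (U(v) = ((6 + 6)*v)*v = (12*v)*v = 12*v**2)
sqrt(-3636287/2189650 + U(-643)) = sqrt(-3636287/2189650 + 12*(-643)**2) = sqrt(-3636287*1/2189650 + 12*413449) = sqrt(-3636287/2189650 + 4961388) = sqrt(10863699597913/2189650) = sqrt(951507992982808018)/437930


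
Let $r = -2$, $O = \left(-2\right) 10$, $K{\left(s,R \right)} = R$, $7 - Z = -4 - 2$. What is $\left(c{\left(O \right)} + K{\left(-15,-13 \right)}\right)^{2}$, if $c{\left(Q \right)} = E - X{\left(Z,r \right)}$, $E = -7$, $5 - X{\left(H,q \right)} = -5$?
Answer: $900$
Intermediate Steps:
$Z = 13$ ($Z = 7 - \left(-4 - 2\right) = 7 - -6 = 7 + 6 = 13$)
$O = -20$
$X{\left(H,q \right)} = 10$ ($X{\left(H,q \right)} = 5 - -5 = 5 + 5 = 10$)
$c{\left(Q \right)} = -17$ ($c{\left(Q \right)} = -7 - 10 = -17$)
$\left(c{\left(O \right)} + K{\left(-15,-13 \right)}\right)^{2} = \left(-17 - 13\right)^{2} = \left(-30\right)^{2} = 900$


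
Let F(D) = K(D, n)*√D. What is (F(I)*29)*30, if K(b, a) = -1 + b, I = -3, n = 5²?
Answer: -3480*I*√3 ≈ -6027.5*I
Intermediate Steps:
n = 25
F(D) = √D*(-1 + D) (F(D) = (-1 + D)*√D = √D*(-1 + D))
(F(I)*29)*30 = ((√(-3)*(-1 - 3))*29)*30 = (((I*√3)*(-4))*29)*30 = (-4*I*√3*29)*30 = -116*I*√3*30 = -3480*I*√3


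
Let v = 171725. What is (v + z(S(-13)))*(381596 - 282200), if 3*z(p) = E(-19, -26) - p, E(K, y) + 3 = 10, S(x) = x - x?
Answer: 17069010024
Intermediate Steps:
S(x) = 0
E(K, y) = 7 (E(K, y) = -3 + 10 = 7)
z(p) = 7/3 - p/3 (z(p) = (7 - p)/3 = 7/3 - p/3)
(v + z(S(-13)))*(381596 - 282200) = (171725 + (7/3 - ⅓*0))*(381596 - 282200) = (171725 + (7/3 + 0))*99396 = (171725 + 7/3)*99396 = (515182/3)*99396 = 17069010024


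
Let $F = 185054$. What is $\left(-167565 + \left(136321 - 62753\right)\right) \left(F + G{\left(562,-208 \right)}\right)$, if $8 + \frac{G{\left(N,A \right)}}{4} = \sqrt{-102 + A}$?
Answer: $-17391512934 - 375988 i \sqrt{310} \approx -1.7392 \cdot 10^{10} - 6.62 \cdot 10^{6} i$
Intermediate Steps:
$G{\left(N,A \right)} = -32 + 4 \sqrt{-102 + A}$
$\left(-167565 + \left(136321 - 62753\right)\right) \left(F + G{\left(562,-208 \right)}\right) = \left(-167565 + \left(136321 - 62753\right)\right) \left(185054 - \left(32 - 4 \sqrt{-102 - 208}\right)\right) = \left(-167565 + 73568\right) \left(185054 - \left(32 - 4 \sqrt{-310}\right)\right) = - 93997 \left(185054 - \left(32 - 4 i \sqrt{310}\right)\right) = - 93997 \left(185022 + 4 i \sqrt{310}\right) = -17391512934 - 375988 i \sqrt{310}$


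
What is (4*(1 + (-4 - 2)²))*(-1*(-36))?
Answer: 5328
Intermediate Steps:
(4*(1 + (-4 - 2)²))*(-1*(-36)) = (4*(1 + (-6)²))*36 = (4*(1 + 36))*36 = (4*37)*36 = 148*36 = 5328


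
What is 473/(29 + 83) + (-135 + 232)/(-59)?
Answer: 17043/6608 ≈ 2.5791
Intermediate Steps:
473/(29 + 83) + (-135 + 232)/(-59) = 473/112 + 97*(-1/59) = 473*(1/112) - 97/59 = 473/112 - 97/59 = 17043/6608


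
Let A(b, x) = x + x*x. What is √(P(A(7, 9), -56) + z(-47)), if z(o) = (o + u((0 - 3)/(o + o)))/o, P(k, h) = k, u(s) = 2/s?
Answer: √807/3 ≈ 9.4693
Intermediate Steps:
A(b, x) = x + x²
z(o) = -⅓ (z(o) = (o + 2/(((0 - 3)/(o + o))))/o = (o + 2/((-3*1/(2*o))))/o = (o + 2/((-3/(2*o))))/o = (o + 2*(-2*o/3))/o = (o - 4*o/3)/o = (-o/3)/o = -⅓)
√(P(A(7, 9), -56) + z(-47)) = √(9*(1 + 9) - ⅓) = √(9*10 - ⅓) = √(90 - ⅓) = √(269/3) = √807/3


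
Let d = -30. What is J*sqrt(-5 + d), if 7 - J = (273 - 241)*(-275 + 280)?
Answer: -153*I*sqrt(35) ≈ -905.16*I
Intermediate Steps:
J = -153 (J = 7 - (273 - 241)*(-275 + 280) = 7 - 32*5 = 7 - 1*160 = 7 - 160 = -153)
J*sqrt(-5 + d) = -153*sqrt(-5 - 30) = -153*I*sqrt(35)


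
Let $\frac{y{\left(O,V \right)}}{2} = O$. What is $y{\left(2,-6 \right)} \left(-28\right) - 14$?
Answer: $-126$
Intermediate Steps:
$y{\left(O,V \right)} = 2 O$
$y{\left(2,-6 \right)} \left(-28\right) - 14 = 2 \cdot 2 \left(-28\right) - 14 = 4 \left(-28\right) - 14 = -112 - 14 = -126$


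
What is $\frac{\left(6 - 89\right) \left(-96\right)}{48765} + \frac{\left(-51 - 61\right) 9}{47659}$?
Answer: $\frac{110197264}{774697045} \approx 0.14225$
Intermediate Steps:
$\frac{\left(6 - 89\right) \left(-96\right)}{48765} + \frac{\left(-51 - 61\right) 9}{47659} = \left(-83\right) \left(-96\right) \frac{1}{48765} + \left(-112\right) 9 \cdot \frac{1}{47659} = 7968 \cdot \frac{1}{48765} - \frac{1008}{47659} = \frac{2656}{16255} - \frac{1008}{47659} = \frac{110197264}{774697045}$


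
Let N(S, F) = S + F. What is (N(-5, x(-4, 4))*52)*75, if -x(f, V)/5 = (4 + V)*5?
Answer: -799500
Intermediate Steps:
x(f, V) = -100 - 25*V (x(f, V) = -5*(4 + V)*5 = -5*(20 + 5*V) = -100 - 25*V)
N(S, F) = F + S
(N(-5, x(-4, 4))*52)*75 = (((-100 - 25*4) - 5)*52)*75 = (((-100 - 100) - 5)*52)*75 = ((-200 - 5)*52)*75 = -205*52*75 = -10660*75 = -799500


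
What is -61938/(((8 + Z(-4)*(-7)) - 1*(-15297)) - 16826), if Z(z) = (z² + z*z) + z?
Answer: 61938/1717 ≈ 36.073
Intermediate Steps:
Z(z) = z + 2*z² (Z(z) = (z² + z²) + z = 2*z² + z = z + 2*z²)
-61938/(((8 + Z(-4)*(-7)) - 1*(-15297)) - 16826) = -61938/(((8 - 4*(1 + 2*(-4))*(-7)) - 1*(-15297)) - 16826) = -61938/(((8 - 4*(1 - 8)*(-7)) + 15297) - 16826) = -61938/(((8 - 4*(-7)*(-7)) + 15297) - 16826) = -61938/(((8 + 28*(-7)) + 15297) - 16826) = -61938/(((8 - 196) + 15297) - 16826) = -61938/((-188 + 15297) - 16826) = -61938/(15109 - 16826) = -61938/(-1717) = -61938*(-1/1717) = 61938/1717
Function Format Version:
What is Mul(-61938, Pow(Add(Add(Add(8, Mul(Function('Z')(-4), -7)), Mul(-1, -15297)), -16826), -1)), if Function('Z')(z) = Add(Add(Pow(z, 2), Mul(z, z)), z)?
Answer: Rational(61938, 1717) ≈ 36.073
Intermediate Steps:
Function('Z')(z) = Add(z, Mul(2, Pow(z, 2))) (Function('Z')(z) = Add(Add(Pow(z, 2), Pow(z, 2)), z) = Add(Mul(2, Pow(z, 2)), z) = Add(z, Mul(2, Pow(z, 2))))
Mul(-61938, Pow(Add(Add(Add(8, Mul(Function('Z')(-4), -7)), Mul(-1, -15297)), -16826), -1)) = Mul(-61938, Pow(Add(Add(Add(8, Mul(Mul(-4, Add(1, Mul(2, -4))), -7)), Mul(-1, -15297)), -16826), -1)) = Mul(-61938, Pow(Add(Add(Add(8, Mul(Mul(-4, Add(1, -8)), -7)), 15297), -16826), -1)) = Mul(-61938, Pow(Add(Add(Add(8, Mul(Mul(-4, -7), -7)), 15297), -16826), -1)) = Mul(-61938, Pow(Add(Add(Add(8, Mul(28, -7)), 15297), -16826), -1)) = Mul(-61938, Pow(Add(Add(Add(8, -196), 15297), -16826), -1)) = Mul(-61938, Pow(Add(Add(-188, 15297), -16826), -1)) = Mul(-61938, Pow(Add(15109, -16826), -1)) = Mul(-61938, Pow(-1717, -1)) = Mul(-61938, Rational(-1, 1717)) = Rational(61938, 1717)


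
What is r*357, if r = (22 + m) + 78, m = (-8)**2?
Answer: 58548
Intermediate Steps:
m = 64
r = 164 (r = (22 + 64) + 78 = 86 + 78 = 164)
r*357 = 164*357 = 58548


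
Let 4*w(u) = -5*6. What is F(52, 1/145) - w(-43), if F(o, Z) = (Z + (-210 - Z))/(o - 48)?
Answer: -45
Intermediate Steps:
F(o, Z) = -210/(-48 + o)
w(u) = -15/2 (w(u) = (-5*6)/4 = (¼)*(-30) = -15/2)
F(52, 1/145) - w(-43) = -210/(-48 + 52) - 1*(-15/2) = -210/4 + 15/2 = -210*¼ + 15/2 = -105/2 + 15/2 = -45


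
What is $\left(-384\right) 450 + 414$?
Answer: $-172386$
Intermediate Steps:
$\left(-384\right) 450 + 414 = -172800 + 414 = -172386$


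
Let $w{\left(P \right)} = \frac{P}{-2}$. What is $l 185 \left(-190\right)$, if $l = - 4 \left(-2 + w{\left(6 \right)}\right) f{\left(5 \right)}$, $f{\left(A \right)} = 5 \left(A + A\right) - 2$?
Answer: $-33744000$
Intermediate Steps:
$w{\left(P \right)} = - \frac{P}{2}$ ($w{\left(P \right)} = P \left(- \frac{1}{2}\right) = - \frac{P}{2}$)
$f{\left(A \right)} = -2 + 10 A$ ($f{\left(A \right)} = 5 \cdot 2 A - 2 = 10 A - 2 = -2 + 10 A$)
$l = 960$ ($l = - 4 \left(-2 - 3\right) \left(-2 + 10 \cdot 5\right) = - 4 \left(-2 - 3\right) \left(-2 + 50\right) = \left(-4\right) \left(-5\right) 48 = 20 \cdot 48 = 960$)
$l 185 \left(-190\right) = 960 \cdot 185 \left(-190\right) = 177600 \left(-190\right) = -33744000$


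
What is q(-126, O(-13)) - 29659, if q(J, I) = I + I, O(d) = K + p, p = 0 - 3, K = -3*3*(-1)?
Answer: -29647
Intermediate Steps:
K = 9 (K = -9*(-1) = 9)
p = -3
O(d) = 6 (O(d) = 9 - 3 = 6)
q(J, I) = 2*I
q(-126, O(-13)) - 29659 = 2*6 - 29659 = 12 - 29659 = -29647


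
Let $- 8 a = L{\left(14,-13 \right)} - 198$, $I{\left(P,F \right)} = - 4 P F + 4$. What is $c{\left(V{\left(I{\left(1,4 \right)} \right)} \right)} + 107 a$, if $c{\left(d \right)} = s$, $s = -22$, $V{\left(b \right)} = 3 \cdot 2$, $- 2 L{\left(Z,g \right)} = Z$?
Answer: $\frac{21759}{8} \approx 2719.9$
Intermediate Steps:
$I{\left(P,F \right)} = 4 - 4 F P$ ($I{\left(P,F \right)} = - 4 F P + 4 = 4 - 4 F P$)
$L{\left(Z,g \right)} = - \frac{Z}{2}$
$V{\left(b \right)} = 6$
$a = \frac{205}{8}$ ($a = - \frac{\left(- \frac{1}{2}\right) 14 - 198}{8} = - \frac{-7 - 198}{8} = \left(- \frac{1}{8}\right) \left(-205\right) = \frac{205}{8} \approx 25.625$)
$c{\left(d \right)} = -22$
$c{\left(V{\left(I{\left(1,4 \right)} \right)} \right)} + 107 a = -22 + 107 \cdot \frac{205}{8} = -22 + \frac{21935}{8} = \frac{21759}{8}$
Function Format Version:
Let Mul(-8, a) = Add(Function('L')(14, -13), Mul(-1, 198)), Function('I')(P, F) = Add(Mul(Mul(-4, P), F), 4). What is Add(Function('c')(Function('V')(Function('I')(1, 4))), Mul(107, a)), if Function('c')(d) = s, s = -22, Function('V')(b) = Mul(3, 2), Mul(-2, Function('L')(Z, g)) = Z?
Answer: Rational(21759, 8) ≈ 2719.9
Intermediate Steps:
Function('I')(P, F) = Add(4, Mul(-4, F, P)) (Function('I')(P, F) = Add(Mul(-4, F, P), 4) = Add(4, Mul(-4, F, P)))
Function('L')(Z, g) = Mul(Rational(-1, 2), Z)
Function('V')(b) = 6
a = Rational(205, 8) (a = Mul(Rational(-1, 8), Add(Mul(Rational(-1, 2), 14), Mul(-1, 198))) = Mul(Rational(-1, 8), Add(-7, -198)) = Mul(Rational(-1, 8), -205) = Rational(205, 8) ≈ 25.625)
Function('c')(d) = -22
Add(Function('c')(Function('V')(Function('I')(1, 4))), Mul(107, a)) = Add(-22, Mul(107, Rational(205, 8))) = Add(-22, Rational(21935, 8)) = Rational(21759, 8)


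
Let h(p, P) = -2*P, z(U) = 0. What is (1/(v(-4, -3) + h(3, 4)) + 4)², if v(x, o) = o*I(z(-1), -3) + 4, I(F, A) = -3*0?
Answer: 225/16 ≈ 14.063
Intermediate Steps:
I(F, A) = 0
v(x, o) = 4 (v(x, o) = o*0 + 4 = 0 + 4 = 4)
(1/(v(-4, -3) + h(3, 4)) + 4)² = (1/(4 - 2*4) + 4)² = (1/(4 - 8) + 4)² = (1/(-4) + 4)² = (-¼ + 4)² = (15/4)² = 225/16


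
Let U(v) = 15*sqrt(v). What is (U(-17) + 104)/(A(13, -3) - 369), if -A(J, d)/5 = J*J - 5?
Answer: -104/1189 - 15*I*sqrt(17)/1189 ≈ -0.087469 - 0.052016*I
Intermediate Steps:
A(J, d) = 25 - 5*J**2 (A(J, d) = -5*(J*J - 5) = -5*(J**2 - 5) = -5*(-5 + J**2) = 25 - 5*J**2)
(U(-17) + 104)/(A(13, -3) - 369) = (15*sqrt(-17) + 104)/((25 - 5*13**2) - 369) = (15*(I*sqrt(17)) + 104)/((25 - 5*169) - 369) = (15*I*sqrt(17) + 104)/((25 - 845) - 369) = (104 + 15*I*sqrt(17))/(-820 - 369) = (104 + 15*I*sqrt(17))/(-1189) = (104 + 15*I*sqrt(17))*(-1/1189) = -104/1189 - 15*I*sqrt(17)/1189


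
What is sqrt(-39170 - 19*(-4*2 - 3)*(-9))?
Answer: I*sqrt(41051) ≈ 202.61*I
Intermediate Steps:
sqrt(-39170 - 19*(-4*2 - 3)*(-9)) = sqrt(-39170 - 19*(-8 - 3)*(-9)) = sqrt(-39170 - 19*(-11)*(-9)) = sqrt(-39170 + 209*(-9)) = sqrt(-39170 - 1881) = sqrt(-41051) = I*sqrt(41051)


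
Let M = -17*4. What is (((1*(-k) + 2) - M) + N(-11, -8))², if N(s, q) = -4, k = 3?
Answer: 3969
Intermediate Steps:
M = -68
(((1*(-k) + 2) - M) + N(-11, -8))² = (((1*(-1*3) + 2) - 1*(-68)) - 4)² = (((1*(-3) + 2) + 68) - 4)² = (((-3 + 2) + 68) - 4)² = ((-1 + 68) - 4)² = (67 - 4)² = 63² = 3969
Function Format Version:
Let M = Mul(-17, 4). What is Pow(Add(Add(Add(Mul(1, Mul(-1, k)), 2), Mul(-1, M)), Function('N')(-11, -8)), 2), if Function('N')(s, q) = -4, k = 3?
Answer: 3969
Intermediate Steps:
M = -68
Pow(Add(Add(Add(Mul(1, Mul(-1, k)), 2), Mul(-1, M)), Function('N')(-11, -8)), 2) = Pow(Add(Add(Add(Mul(1, Mul(-1, 3)), 2), Mul(-1, -68)), -4), 2) = Pow(Add(Add(Add(Mul(1, -3), 2), 68), -4), 2) = Pow(Add(Add(Add(-3, 2), 68), -4), 2) = Pow(Add(Add(-1, 68), -4), 2) = Pow(Add(67, -4), 2) = Pow(63, 2) = 3969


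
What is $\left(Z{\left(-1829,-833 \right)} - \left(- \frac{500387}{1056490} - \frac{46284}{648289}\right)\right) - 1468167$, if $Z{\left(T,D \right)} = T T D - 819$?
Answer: $- \frac{1909568928522163874787}{684910845610} \approx -2.7881 \cdot 10^{9}$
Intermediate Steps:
$Z{\left(T,D \right)} = -819 + D T^{2}$ ($Z{\left(T,D \right)} = T^{2} D - 819 = D T^{2} - 819 = -819 + D T^{2}$)
$\left(Z{\left(-1829,-833 \right)} - \left(- \frac{500387}{1056490} - \frac{46284}{648289}\right)\right) - 1468167 = \left(\left(-819 - 833 \left(-1829\right)^{2}\right) - \left(- \frac{500387}{1056490} - \frac{46284}{648289}\right)\right) - 1468167 = \left(\left(-819 - 2786585753\right) - - \frac{373293971003}{684910845610}\right) - 1468167 = \left(\left(-819 - 2786585753\right) + \left(\frac{46284}{648289} + \frac{500387}{1056490}\right)\right) - 1468167 = \left(-2786586572 + \frac{373293971003}{684910845610}\right) - 1468167 = - \frac{1908563365020697177917}{684910845610} - 1468167 = - \frac{1909568928522163874787}{684910845610}$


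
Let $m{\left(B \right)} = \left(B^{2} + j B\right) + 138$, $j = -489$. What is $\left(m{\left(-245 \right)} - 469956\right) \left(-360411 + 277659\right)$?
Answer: $23997086976$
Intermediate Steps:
$m{\left(B \right)} = 138 + B^{2} - 489 B$ ($m{\left(B \right)} = \left(B^{2} - 489 B\right) + 138 = 138 + B^{2} - 489 B$)
$\left(m{\left(-245 \right)} - 469956\right) \left(-360411 + 277659\right) = \left(\left(138 + \left(-245\right)^{2} - -119805\right) - 469956\right) \left(-360411 + 277659\right) = \left(\left(138 + 60025 + 119805\right) - 469956\right) \left(-82752\right) = \left(179968 - 469956\right) \left(-82752\right) = \left(-289988\right) \left(-82752\right) = 23997086976$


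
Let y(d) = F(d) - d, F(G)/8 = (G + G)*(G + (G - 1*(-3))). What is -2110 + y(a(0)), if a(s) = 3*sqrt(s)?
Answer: -2110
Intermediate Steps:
F(G) = 16*G*(3 + 2*G) (F(G) = 8*((G + G)*(G + (G - 1*(-3)))) = 8*((2*G)*(G + (G + 3))) = 8*((2*G)*(G + (3 + G))) = 8*((2*G)*(3 + 2*G)) = 8*(2*G*(3 + 2*G)) = 16*G*(3 + 2*G))
y(d) = -d + 16*d*(3 + 2*d) (y(d) = 16*d*(3 + 2*d) - d = -d + 16*d*(3 + 2*d))
-2110 + y(a(0)) = -2110 + (3*sqrt(0))*(47 + 32*(3*sqrt(0))) = -2110 + (3*0)*(47 + 32*(3*0)) = -2110 + 0*(47 + 32*0) = -2110 + 0*(47 + 0) = -2110 + 0*47 = -2110 + 0 = -2110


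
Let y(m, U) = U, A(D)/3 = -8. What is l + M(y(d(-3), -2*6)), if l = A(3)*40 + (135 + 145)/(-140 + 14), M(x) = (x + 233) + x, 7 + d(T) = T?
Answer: -6779/9 ≈ -753.22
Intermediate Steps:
A(D) = -24 (A(D) = 3*(-8) = -24)
d(T) = -7 + T
M(x) = 233 + 2*x (M(x) = (233 + x) + x = 233 + 2*x)
l = -8660/9 (l = -24*40 + (135 + 145)/(-140 + 14) = -960 + 280/(-126) = -960 + 280*(-1/126) = -960 - 20/9 = -8660/9 ≈ -962.22)
l + M(y(d(-3), -2*6)) = -8660/9 + (233 + 2*(-2*6)) = -8660/9 + (233 + 2*(-12)) = -8660/9 + (233 - 24) = -8660/9 + 209 = -6779/9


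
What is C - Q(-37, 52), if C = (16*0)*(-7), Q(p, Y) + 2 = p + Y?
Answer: -13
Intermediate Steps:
Q(p, Y) = -2 + Y + p (Q(p, Y) = -2 + (p + Y) = -2 + (Y + p) = -2 + Y + p)
C = 0 (C = 0*(-7) = 0)
C - Q(-37, 52) = 0 - (-2 + 52 - 37) = 0 - 1*13 = 0 - 13 = -13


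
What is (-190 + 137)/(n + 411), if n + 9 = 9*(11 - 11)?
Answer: -53/402 ≈ -0.13184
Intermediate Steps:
n = -9 (n = -9 + 9*(11 - 11) = -9 + 9*0 = -9 + 0 = -9)
(-190 + 137)/(n + 411) = (-190 + 137)/(-9 + 411) = -53/402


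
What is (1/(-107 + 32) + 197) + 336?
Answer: 39974/75 ≈ 532.99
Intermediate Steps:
(1/(-107 + 32) + 197) + 336 = (1/(-75) + 197) + 336 = (-1/75 + 197) + 336 = 14774/75 + 336 = 39974/75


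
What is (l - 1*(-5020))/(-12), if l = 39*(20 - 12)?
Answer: -1333/3 ≈ -444.33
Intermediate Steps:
l = 312 (l = 39*8 = 312)
(l - 1*(-5020))/(-12) = (312 - 1*(-5020))/(-12) = (312 + 5020)*(-1/12) = 5332*(-1/12) = -1333/3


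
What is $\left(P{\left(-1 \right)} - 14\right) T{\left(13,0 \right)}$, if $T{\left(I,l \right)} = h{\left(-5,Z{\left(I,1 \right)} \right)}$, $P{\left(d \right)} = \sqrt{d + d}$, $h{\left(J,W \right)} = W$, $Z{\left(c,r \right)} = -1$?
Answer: $14 - i \sqrt{2} \approx 14.0 - 1.4142 i$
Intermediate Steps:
$P{\left(d \right)} = \sqrt{2} \sqrt{d}$ ($P{\left(d \right)} = \sqrt{2 d} = \sqrt{2} \sqrt{d}$)
$T{\left(I,l \right)} = -1$
$\left(P{\left(-1 \right)} - 14\right) T{\left(13,0 \right)} = \left(\sqrt{2} \sqrt{-1} - 14\right) \left(-1\right) = \left(\sqrt{2} i - 14\right) \left(-1\right) = \left(i \sqrt{2} - 14\right) \left(-1\right) = \left(-14 + i \sqrt{2}\right) \left(-1\right) = 14 - i \sqrt{2}$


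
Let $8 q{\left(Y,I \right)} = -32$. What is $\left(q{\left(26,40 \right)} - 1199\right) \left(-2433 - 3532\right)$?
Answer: $7175895$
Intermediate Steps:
$q{\left(Y,I \right)} = -4$ ($q{\left(Y,I \right)} = \frac{1}{8} \left(-32\right) = -4$)
$\left(q{\left(26,40 \right)} - 1199\right) \left(-2433 - 3532\right) = \left(-4 - 1199\right) \left(-2433 - 3532\right) = \left(-1203\right) \left(-5965\right) = 7175895$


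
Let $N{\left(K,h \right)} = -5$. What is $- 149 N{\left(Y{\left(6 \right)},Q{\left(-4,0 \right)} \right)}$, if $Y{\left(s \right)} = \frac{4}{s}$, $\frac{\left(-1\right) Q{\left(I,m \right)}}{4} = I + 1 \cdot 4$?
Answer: $745$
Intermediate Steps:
$Q{\left(I,m \right)} = -16 - 4 I$ ($Q{\left(I,m \right)} = - 4 \left(I + 1 \cdot 4\right) = - 4 \left(I + 4\right) = - 4 \left(4 + I\right) = -16 - 4 I$)
$- 149 N{\left(Y{\left(6 \right)},Q{\left(-4,0 \right)} \right)} = \left(-149\right) \left(-5\right) = 745$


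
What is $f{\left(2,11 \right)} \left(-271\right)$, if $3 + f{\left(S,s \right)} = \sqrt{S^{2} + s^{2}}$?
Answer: $813 - 1355 \sqrt{5} \approx -2216.9$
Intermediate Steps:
$f{\left(S,s \right)} = -3 + \sqrt{S^{2} + s^{2}}$
$f{\left(2,11 \right)} \left(-271\right) = \left(-3 + \sqrt{2^{2} + 11^{2}}\right) \left(-271\right) = \left(-3 + \sqrt{4 + 121}\right) \left(-271\right) = \left(-3 + \sqrt{125}\right) \left(-271\right) = \left(-3 + 5 \sqrt{5}\right) \left(-271\right) = 813 - 1355 \sqrt{5}$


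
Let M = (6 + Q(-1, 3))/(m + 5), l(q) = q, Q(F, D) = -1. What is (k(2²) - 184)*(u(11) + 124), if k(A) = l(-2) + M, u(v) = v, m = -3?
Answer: -49545/2 ≈ -24773.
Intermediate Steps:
M = 5/2 (M = (6 - 1)/(-3 + 5) = 5/2 ≈ 2.5000)
k(A) = ½ (k(A) = -2 + 5/2 = ½)
(k(2²) - 184)*(u(11) + 124) = (½ - 184)*(11 + 124) = -367/2*135 = -49545/2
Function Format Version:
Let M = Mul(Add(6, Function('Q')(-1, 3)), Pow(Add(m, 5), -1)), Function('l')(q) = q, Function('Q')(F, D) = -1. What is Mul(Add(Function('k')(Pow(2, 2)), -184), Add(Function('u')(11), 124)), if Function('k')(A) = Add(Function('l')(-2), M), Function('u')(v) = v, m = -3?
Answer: Rational(-49545, 2) ≈ -24773.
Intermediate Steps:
M = Rational(5, 2) (M = Mul(Add(6, -1), Pow(Add(-3, 5), -1)) = Mul(5, Pow(2, -1)) = Mul(5, Rational(1, 2)) = Rational(5, 2) ≈ 2.5000)
Function('k')(A) = Rational(1, 2) (Function('k')(A) = Add(-2, Rational(5, 2)) = Rational(1, 2))
Mul(Add(Function('k')(Pow(2, 2)), -184), Add(Function('u')(11), 124)) = Mul(Add(Rational(1, 2), -184), Add(11, 124)) = Mul(Rational(-367, 2), 135) = Rational(-49545, 2)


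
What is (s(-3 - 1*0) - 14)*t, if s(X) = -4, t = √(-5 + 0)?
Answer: -18*I*√5 ≈ -40.249*I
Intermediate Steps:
t = I*√5 (t = √(-5) = I*√5 ≈ 2.2361*I)
(s(-3 - 1*0) - 14)*t = (-4 - 14)*(I*√5) = -18*I*√5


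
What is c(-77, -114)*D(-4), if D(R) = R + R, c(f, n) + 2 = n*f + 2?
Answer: -70224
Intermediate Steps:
c(f, n) = f*n (c(f, n) = -2 + (n*f + 2) = -2 + (f*n + 2) = -2 + (2 + f*n) = f*n)
D(R) = 2*R
c(-77, -114)*D(-4) = (-77*(-114))*(2*(-4)) = 8778*(-8) = -70224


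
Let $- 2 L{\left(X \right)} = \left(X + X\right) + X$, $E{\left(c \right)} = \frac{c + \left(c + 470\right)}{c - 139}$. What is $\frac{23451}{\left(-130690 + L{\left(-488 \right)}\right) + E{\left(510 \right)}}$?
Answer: $- \frac{2900107}{16070976} \approx -0.18046$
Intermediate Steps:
$E{\left(c \right)} = \frac{470 + 2 c}{-139 + c}$ ($E{\left(c \right)} = \frac{c + \left(470 + c\right)}{-139 + c} = \frac{470 + 2 c}{-139 + c}$)
$L{\left(X \right)} = - \frac{3 X}{2}$ ($L{\left(X \right)} = - \frac{\left(X + X\right) + X}{2} = - \frac{2 X + X}{2} = - \frac{3 X}{2}$)
$\frac{23451}{\left(-130690 + L{\left(-488 \right)}\right) + E{\left(510 \right)}} = \frac{23451}{\left(-130690 - -732\right) + \frac{2 \left(235 + 510\right)}{-139 + 510}} = \frac{23451}{\left(-130690 + 732\right) + 2 \cdot \frac{1}{371} \cdot 745} = \frac{23451}{-129958 + 2 \cdot \frac{1}{371} \cdot 745} = \frac{23451}{-129958 + \frac{1490}{371}} = \frac{23451}{- \frac{48212928}{371}} = 23451 \left(- \frac{371}{48212928}\right) = - \frac{2900107}{16070976}$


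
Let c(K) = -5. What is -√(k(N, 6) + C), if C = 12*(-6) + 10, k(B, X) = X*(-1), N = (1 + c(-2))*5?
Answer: -2*I*√17 ≈ -8.2462*I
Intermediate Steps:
N = -20 (N = (1 - 5)*5 = -4*5 = -20)
k(B, X) = -X
C = -62 (C = -72 + 10 = -62)
-√(k(N, 6) + C) = -√(-1*6 - 62) = -√(-6 - 62) = -√(-68) = -2*I*√17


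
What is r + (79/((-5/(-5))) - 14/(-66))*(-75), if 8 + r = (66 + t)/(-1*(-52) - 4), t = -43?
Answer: -3140771/528 ≈ -5948.4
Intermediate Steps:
r = -361/48 (r = -8 + (66 - 43)/(-1*(-52) - 4) = -8 + 23/(52 - 4) = -8 + 23/48 = -361/48 ≈ -7.5208)
r + (79/((-5/(-5))) - 14/(-66))*(-75) = -361/48 + (79/((-5/(-5))) - 14/(-66))*(-75) = -361/48 + (79/((-5*(-⅕))) - 14*(-1/66))*(-75) = -361/48 + (79/1 + 7/33)*(-75) = -361/48 + (79*1 + 7/33)*(-75) = -361/48 + (79 + 7/33)*(-75) = -361/48 + (2614/33)*(-75) = -361/48 - 65350/11 = -3140771/528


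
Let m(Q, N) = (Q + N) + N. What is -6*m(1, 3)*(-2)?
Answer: 84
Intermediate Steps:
m(Q, N) = Q + 2*N (m(Q, N) = (N + Q) + N = Q + 2*N)
-6*m(1, 3)*(-2) = -6*(1 + 2*3)*(-2) = -6*(1 + 6)*(-2) = -6*7*(-2) = -42*(-2) = 84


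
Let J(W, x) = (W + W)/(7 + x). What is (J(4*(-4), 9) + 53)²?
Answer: 2601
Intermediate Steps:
J(W, x) = 2*W/(7 + x) (J(W, x) = (2*W)/(7 + x) = 2*W/(7 + x))
(J(4*(-4), 9) + 53)² = (2*(4*(-4))/(7 + 9) + 53)² = (2*(-16)/16 + 53)² = (2*(-16)*(1/16) + 53)² = (-2 + 53)² = 51² = 2601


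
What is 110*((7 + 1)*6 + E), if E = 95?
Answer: 15730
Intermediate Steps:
110*((7 + 1)*6 + E) = 110*((7 + 1)*6 + 95) = 110*(8*6 + 95) = 110*(48 + 95) = 110*143 = 15730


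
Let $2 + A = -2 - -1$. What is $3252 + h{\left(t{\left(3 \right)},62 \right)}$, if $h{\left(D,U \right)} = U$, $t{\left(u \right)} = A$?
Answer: $3314$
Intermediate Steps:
$A = -3$ ($A = -2 - 1 = -3$)
$t{\left(u \right)} = -3$
$3252 + h{\left(t{\left(3 \right)},62 \right)} = 3252 + 62 = 3314$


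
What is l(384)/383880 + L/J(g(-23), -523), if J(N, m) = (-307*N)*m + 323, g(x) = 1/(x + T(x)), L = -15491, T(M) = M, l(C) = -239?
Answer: 273512690663/55932467640 ≈ 4.8901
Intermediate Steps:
g(x) = 1/(2*x) (g(x) = 1/(x + x) = 1/(2*x))
J(N, m) = 323 - 307*N*m (J(N, m) = -307*N*m + 323 = 323 - 307*N*m)
l(384)/383880 + L/J(g(-23), -523) = -239/383880 - 15491/(323 - 307*(½)/(-23)*(-523)) = -239*1/383880 - 15491/(323 - 307*(½)*(-1/23)*(-523)) = -239/383880 - 15491/(323 - 307*(-1/46)*(-523)) = -239/383880 - 15491/(323 - 160561/46) = -239/383880 - 15491/(-145703/46) = -239/383880 - 15491*(-46/145703) = -239/383880 + 712586/145703 = 273512690663/55932467640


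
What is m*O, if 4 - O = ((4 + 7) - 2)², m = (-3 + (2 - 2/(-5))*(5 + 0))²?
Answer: -6237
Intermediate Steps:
m = 81 (m = (-3 + (2 - 2*(-⅕))*5)² = (-3 + (2 + ⅖)*5)² = (-3 + (12/5)*5)² = (-3 + 12)² = 9² = 81)
O = -77 (O = 4 - ((4 + 7) - 2)² = 4 - (11 - 2)² = 4 - 1*9² = 4 - 1*81 = 4 - 81 = -77)
m*O = 81*(-77) = -6237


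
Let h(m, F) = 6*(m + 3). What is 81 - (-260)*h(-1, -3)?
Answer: 3201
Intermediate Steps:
h(m, F) = 18 + 6*m (h(m, F) = 6*(3 + m) = 18 + 6*m)
81 - (-260)*h(-1, -3) = 81 - (-260)*(18 + 6*(-1)) = 81 - (-260)*(18 - 6) = 81 - (-260)*12 = 81 - 26*(-120) = 81 + 3120 = 3201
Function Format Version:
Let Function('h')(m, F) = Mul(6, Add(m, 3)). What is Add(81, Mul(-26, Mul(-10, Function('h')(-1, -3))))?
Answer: 3201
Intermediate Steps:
Function('h')(m, F) = Add(18, Mul(6, m)) (Function('h')(m, F) = Mul(6, Add(3, m)) = Add(18, Mul(6, m)))
Add(81, Mul(-26, Mul(-10, Function('h')(-1, -3)))) = Add(81, Mul(-26, Mul(-10, Add(18, Mul(6, -1))))) = Add(81, Mul(-26, Mul(-10, Add(18, -6)))) = Add(81, Mul(-26, Mul(-10, 12))) = Add(81, Mul(-26, -120)) = Add(81, 3120) = 3201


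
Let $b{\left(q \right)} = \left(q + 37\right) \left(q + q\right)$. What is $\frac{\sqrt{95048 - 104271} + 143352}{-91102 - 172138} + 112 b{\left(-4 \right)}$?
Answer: $- \frac{972952959}{32905} - \frac{i \sqrt{9223}}{263240} \approx -29569.0 - 0.00036482 i$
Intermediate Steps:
$b{\left(q \right)} = 2 q \left(37 + q\right)$ ($b{\left(q \right)} = \left(37 + q\right) 2 q = 2 q \left(37 + q\right)$)
$\frac{\sqrt{95048 - 104271} + 143352}{-91102 - 172138} + 112 b{\left(-4 \right)} = \frac{\sqrt{95048 - 104271} + 143352}{-91102 - 172138} + 112 \cdot 2 \left(-4\right) \left(37 - 4\right) = \frac{\sqrt{-9223} + 143352}{-263240} + 112 \cdot 2 \left(-4\right) 33 = \left(i \sqrt{9223} + 143352\right) \left(- \frac{1}{263240}\right) + 112 \left(-264\right) = \left(143352 + i \sqrt{9223}\right) \left(- \frac{1}{263240}\right) - 29568 = \left(- \frac{17919}{32905} - \frac{i \sqrt{9223}}{263240}\right) - 29568 = - \frac{972952959}{32905} - \frac{i \sqrt{9223}}{263240}$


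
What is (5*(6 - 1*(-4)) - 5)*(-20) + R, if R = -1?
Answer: -901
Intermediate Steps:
(5*(6 - 1*(-4)) - 5)*(-20) + R = (5*(6 - 1*(-4)) - 5)*(-20) - 1 = (5*(6 + 4) - 5)*(-20) - 1 = (5*10 - 5)*(-20) - 1 = (50 - 5)*(-20) - 1 = 45*(-20) - 1 = -900 - 1 = -901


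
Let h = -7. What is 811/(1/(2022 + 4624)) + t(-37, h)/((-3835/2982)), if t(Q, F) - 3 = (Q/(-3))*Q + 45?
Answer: 4134301432/767 ≈ 5.3902e+6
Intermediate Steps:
t(Q, F) = 48 - Q²/3 (t(Q, F) = 3 + ((Q/(-3))*Q + 45) = 3 + ((Q*(-⅓))*Q + 45) = 3 + ((-Q/3)*Q + 45) = 3 + (-Q²/3 + 45) = 3 + (45 - Q²/3) = 48 - Q²/3)
811/(1/(2022 + 4624)) + t(-37, h)/((-3835/2982)) = 811/(1/(2022 + 4624)) + (48 - ⅓*(-37)²)/((-3835/2982)) = 811/(1/6646) + (48 - ⅓*1369)/((-3835*1/2982)) = 811/(1/6646) + (48 - 1369/3)/(-3835/2982) = 811*6646 - 1225/3*(-2982/3835) = 5389906 + 243530/767 = 4134301432/767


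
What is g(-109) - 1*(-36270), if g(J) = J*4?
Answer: 35834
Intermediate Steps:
g(J) = 4*J
g(-109) - 1*(-36270) = 4*(-109) - 1*(-36270) = -436 + 36270 = 35834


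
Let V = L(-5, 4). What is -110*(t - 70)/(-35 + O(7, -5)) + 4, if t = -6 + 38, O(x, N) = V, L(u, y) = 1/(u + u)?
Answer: -40396/351 ≈ -115.09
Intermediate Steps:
L(u, y) = 1/(2*u)
V = -⅒ (V = (½)/(-5) = (½)*(-⅕) = -⅒ ≈ -0.10000)
O(x, N) = -⅒
t = 32
-110*(t - 70)/(-35 + O(7, -5)) + 4 = -110*(32 - 70)/(-35 - ⅒) + 4 = -(-4180)/(-351/10) + 4 = -(-4180)*(-10)/351 + 4 = -110*380/351 + 4 = -41800/351 + 4 = -40396/351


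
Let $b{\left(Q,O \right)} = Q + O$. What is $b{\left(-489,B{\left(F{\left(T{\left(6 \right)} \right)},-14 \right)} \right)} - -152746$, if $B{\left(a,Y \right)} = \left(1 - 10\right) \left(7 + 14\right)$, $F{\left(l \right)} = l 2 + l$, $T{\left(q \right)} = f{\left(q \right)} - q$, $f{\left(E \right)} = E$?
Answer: $152068$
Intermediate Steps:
$T{\left(q \right)} = 0$ ($T{\left(q \right)} = q - q = 0$)
$F{\left(l \right)} = 3 l$ ($F{\left(l \right)} = 2 l + l = 3 l$)
$B{\left(a,Y \right)} = -189$ ($B{\left(a,Y \right)} = \left(-9\right) 21 = -189$)
$b{\left(Q,O \right)} = O + Q$
$b{\left(-489,B{\left(F{\left(T{\left(6 \right)} \right)},-14 \right)} \right)} - -152746 = \left(-189 - 489\right) - -152746 = -678 + 152746 = 152068$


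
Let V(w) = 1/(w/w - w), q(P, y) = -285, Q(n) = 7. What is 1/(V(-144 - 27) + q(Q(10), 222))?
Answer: -172/49019 ≈ -0.0035088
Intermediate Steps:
V(w) = 1/(1 - w)
1/(V(-144 - 27) + q(Q(10), 222)) = 1/(-1/(-1 + (-144 - 27)) - 285) = 1/(-1/(-1 - 171) - 285) = 1/(-1/(-172) - 285) = 1/(-1*(-1/172) - 285) = 1/(1/172 - 285) = 1/(-49019/172) = -172/49019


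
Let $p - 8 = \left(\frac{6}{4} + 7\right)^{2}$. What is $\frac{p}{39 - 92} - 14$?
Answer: $- \frac{3289}{212} \approx -15.514$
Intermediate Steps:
$p = \frac{321}{4}$ ($p = 8 + \left(\frac{6}{4} + 7\right)^{2} = 8 + \left(6 \cdot \frac{1}{4} + 7\right)^{2} = 8 + \left(\frac{3}{2} + 7\right)^{2} = 8 + \left(\frac{17}{2}\right)^{2} = 8 + \frac{289}{4} = \frac{321}{4} \approx 80.25$)
$\frac{p}{39 - 92} - 14 = \frac{1}{39 - 92} \cdot \frac{321}{4} - 14 = \frac{1}{-53} \cdot \frac{321}{4} + \left(-22 + 8\right) = \left(- \frac{1}{53}\right) \frac{321}{4} - 14 = - \frac{321}{212} - 14 = - \frac{3289}{212}$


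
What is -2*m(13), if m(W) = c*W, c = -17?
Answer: 442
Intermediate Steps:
m(W) = -17*W
-2*m(13) = -(-34)*13 = -2*(-221) = 442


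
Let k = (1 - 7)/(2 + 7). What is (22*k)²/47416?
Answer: 242/53343 ≈ 0.0045367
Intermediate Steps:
k = -⅔ (k = -6/9 = -6*⅑ = -⅔ ≈ -0.66667)
(22*k)²/47416 = (22*(-⅔))²/47416 = (-44/3)²*(1/47416) = (1936/9)*(1/47416) = 242/53343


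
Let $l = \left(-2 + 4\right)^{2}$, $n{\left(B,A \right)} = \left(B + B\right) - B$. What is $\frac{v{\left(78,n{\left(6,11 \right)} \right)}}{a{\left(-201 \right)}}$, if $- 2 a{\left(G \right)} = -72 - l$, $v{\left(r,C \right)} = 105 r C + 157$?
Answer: $\frac{49297}{38} \approx 1297.3$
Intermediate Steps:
$n{\left(B,A \right)} = B$ ($n{\left(B,A \right)} = 2 B - B = B$)
$v{\left(r,C \right)} = 157 + 105 C r$ ($v{\left(r,C \right)} = 105 C r + 157 = 157 + 105 C r$)
$l = 4$ ($l = 2^{2} = 4$)
$a{\left(G \right)} = 38$ ($a{\left(G \right)} = - \frac{-72 - 4}{2} = \left(- \frac{1}{2}\right) \left(-76\right) = 38$)
$\frac{v{\left(78,n{\left(6,11 \right)} \right)}}{a{\left(-201 \right)}} = \frac{157 + 105 \cdot 6 \cdot 78}{38} = \left(157 + 49140\right) \frac{1}{38} = 49297 \cdot \frac{1}{38} = \frac{49297}{38}$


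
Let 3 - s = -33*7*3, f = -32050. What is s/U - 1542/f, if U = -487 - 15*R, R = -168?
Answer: 12720843/32578825 ≈ 0.39046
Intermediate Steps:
U = 2033 (U = -487 - 15*(-168) = -487 - 1*(-2520) = -487 + 2520 = 2033)
s = 696 (s = 3 - (-33*7)*3 = 3 - (-231)*3 = 3 - 1*(-693) = 3 + 693 = 696)
s/U - 1542/f = 696/2033 - 1542/(-32050) = 696*(1/2033) - 1542*(-1/32050) = 696/2033 + 771/16025 = 12720843/32578825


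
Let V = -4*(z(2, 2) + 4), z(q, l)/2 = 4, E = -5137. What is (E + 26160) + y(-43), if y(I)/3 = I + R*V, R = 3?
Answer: 20462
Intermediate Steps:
z(q, l) = 8 (z(q, l) = 2*4 = 8)
V = -48 (V = -4*(8 + 4) = -4*12 = -48)
y(I) = -432 + 3*I (y(I) = 3*(I + 3*(-48)) = 3*(I - 144) = 3*(-144 + I) = -432 + 3*I)
(E + 26160) + y(-43) = (-5137 + 26160) + (-432 + 3*(-43)) = 21023 + (-432 - 129) = 21023 - 561 = 20462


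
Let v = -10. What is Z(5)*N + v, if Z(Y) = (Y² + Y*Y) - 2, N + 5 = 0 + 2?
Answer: -154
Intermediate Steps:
N = -3 (N = -5 + (0 + 2) = -5 + 2 = -3)
Z(Y) = -2 + 2*Y² (Z(Y) = (Y² + Y²) - 2 = 2*Y² - 2 = -2 + 2*Y²)
Z(5)*N + v = (-2 + 2*5²)*(-3) - 10 = (-2 + 2*25)*(-3) - 10 = (-2 + 50)*(-3) - 10 = 48*(-3) - 10 = -144 - 10 = -154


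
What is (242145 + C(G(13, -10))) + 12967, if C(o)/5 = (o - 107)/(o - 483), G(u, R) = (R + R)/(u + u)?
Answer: 1604406373/6289 ≈ 2.5511e+5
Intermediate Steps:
G(u, R) = R/u (G(u, R) = (2*R)/((2*u)) = (2*R)*(1/(2*u)) = R/u)
C(o) = 5*(-107 + o)/(-483 + o) (C(o) = 5*((o - 107)/(o - 483)) = 5*((-107 + o)/(-483 + o)) = 5*(-107 + o)/(-483 + o))
(242145 + C(G(13, -10))) + 12967 = (242145 + 5*(-107 - 10/13)/(-483 - 10/13)) + 12967 = (242145 + 5*(-1401/13)/(-6289/13)) + 12967 = (242145 + 5*(-13/6289)*(-1401/13)) + 12967 = (242145 + 7005/6289) + 12967 = 1522856910/6289 + 12967 = 1604406373/6289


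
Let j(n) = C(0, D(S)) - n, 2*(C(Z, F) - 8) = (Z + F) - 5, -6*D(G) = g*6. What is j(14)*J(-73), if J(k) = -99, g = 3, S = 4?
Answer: 990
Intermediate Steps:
D(G) = -3 (D(G) = -6/2 = -⅙*18 = -3)
C(Z, F) = 11/2 + F/2 + Z/2 (C(Z, F) = 8 + ((Z + F) - 5)/2 = 8 + ((F + Z) - 5)/2 = 8 + (-5 + F + Z)/2 = 8 + (-5/2 + F/2 + Z/2) = 11/2 + F/2 + Z/2)
j(n) = 4 - n (j(n) = (11/2 + (½)*(-3) + (½)*0) - n = (11/2 - 3/2 + 0) - n = 4 - n)
j(14)*J(-73) = (4 - 1*14)*(-99) = (4 - 14)*(-99) = -10*(-99) = 990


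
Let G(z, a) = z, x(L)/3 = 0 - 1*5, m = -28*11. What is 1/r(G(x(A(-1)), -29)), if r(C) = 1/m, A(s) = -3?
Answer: -308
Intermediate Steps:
m = -308
x(L) = -15 (x(L) = 3*(0 - 1*5) = 3*(0 - 5) = 3*(-5) = -15)
r(C) = -1/308 (r(C) = 1/(-308) = -1/308)
1/r(G(x(A(-1)), -29)) = 1/(-1/308) = -308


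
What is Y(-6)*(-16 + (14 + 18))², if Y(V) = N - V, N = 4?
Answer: 2560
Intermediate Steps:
Y(V) = 4 - V
Y(-6)*(-16 + (14 + 18))² = (4 - 1*(-6))*(-16 + (14 + 18))² = (4 + 6)*(-16 + 32)² = 10*16² = 10*256 = 2560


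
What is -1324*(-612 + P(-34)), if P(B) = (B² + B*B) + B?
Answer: -2205784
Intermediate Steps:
P(B) = B + 2*B² (P(B) = (B² + B²) + B = 2*B² + B = B + 2*B²)
-1324*(-612 + P(-34)) = -1324*(-612 - 34*(1 + 2*(-34))) = -1324*(-612 - 34*(1 - 68)) = -1324*(-612 - 34*(-67)) = -1324*(-612 + 2278) = -1324*1666 = -2205784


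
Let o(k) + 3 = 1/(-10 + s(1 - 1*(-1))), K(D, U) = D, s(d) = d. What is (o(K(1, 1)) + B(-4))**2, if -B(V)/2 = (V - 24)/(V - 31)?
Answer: 35721/1600 ≈ 22.326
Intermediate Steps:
B(V) = -2*(-24 + V)/(-31 + V) (B(V) = -2*(V - 24)/(V - 31) = -2*(-24 + V)/(-31 + V))
o(k) = -25/8 (o(k) = -3 + 1/(-10 + (1 - 1*(-1))) = -3 + 1/(-10 + (1 + 1)) = -3 + 1/(-10 + 2) = -3 + 1/(-8) = -3 - 1/8 = -25/8)
(o(K(1, 1)) + B(-4))**2 = (-25/8 + 2*(24 - 1*(-4))/(-31 - 4))**2 = (-25/8 + 2*(24 + 4)/(-35))**2 = (-25/8 + 2*(-1/35)*28)**2 = (-25/8 - 8/5)**2 = (-189/40)**2 = 35721/1600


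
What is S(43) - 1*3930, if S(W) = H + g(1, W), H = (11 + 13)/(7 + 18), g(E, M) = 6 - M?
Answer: -99151/25 ≈ -3966.0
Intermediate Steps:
H = 24/25 ≈ 0.96000
S(W) = 174/25 - W (S(W) = 24/25 + (6 - W) = 174/25 - W)
S(43) - 1*3930 = (174/25 - 1*43) - 1*3930 = (174/25 - 43) - 3930 = -901/25 - 3930 = -99151/25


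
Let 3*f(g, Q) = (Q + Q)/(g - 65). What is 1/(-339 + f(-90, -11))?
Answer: -465/157613 ≈ -0.0029503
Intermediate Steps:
f(g, Q) = 2*Q/(3*(-65 + g)) (f(g, Q) = ((Q + Q)/(g - 65))/3 = ((2*Q)/(-65 + g))/3 = (2*Q/(-65 + g))/3 = 2*Q/(3*(-65 + g)))
1/(-339 + f(-90, -11)) = 1/(-339 + (⅔)*(-11)/(-65 - 90)) = 1/(-339 + (⅔)*(-11)/(-155)) = 1/(-339 + (⅔)*(-11)*(-1/155)) = 1/(-339 + 22/465) = 1/(-157613/465) = -465/157613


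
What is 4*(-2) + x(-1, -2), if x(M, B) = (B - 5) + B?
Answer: -17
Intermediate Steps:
x(M, B) = -5 + 2*B (x(M, B) = (-5 + B) + B = -5 + 2*B)
4*(-2) + x(-1, -2) = 4*(-2) + (-5 + 2*(-2)) = -8 + (-5 - 4) = -8 - 9 = -17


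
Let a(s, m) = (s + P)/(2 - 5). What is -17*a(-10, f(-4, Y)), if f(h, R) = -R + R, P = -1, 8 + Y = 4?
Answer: -187/3 ≈ -62.333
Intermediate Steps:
Y = -4 (Y = -8 + 4 = -4)
f(h, R) = 0
a(s, m) = ⅓ - s/3 (a(s, m) = (s - 1)/(2 - 5) = (-1 + s)/(-3) = (-1 + s)*(-⅓) = ⅓ - s/3)
-17*a(-10, f(-4, Y)) = -17*(⅓ - ⅓*(-10)) = -17*(⅓ + 10/3) = -17*11/3 = -187/3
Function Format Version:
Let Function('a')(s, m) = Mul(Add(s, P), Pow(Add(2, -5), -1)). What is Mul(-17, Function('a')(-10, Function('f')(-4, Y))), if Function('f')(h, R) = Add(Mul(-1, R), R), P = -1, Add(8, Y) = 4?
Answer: Rational(-187, 3) ≈ -62.333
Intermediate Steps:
Y = -4 (Y = Add(-8, 4) = -4)
Function('f')(h, R) = 0
Function('a')(s, m) = Add(Rational(1, 3), Mul(Rational(-1, 3), s)) (Function('a')(s, m) = Mul(Add(s, -1), Pow(Add(2, -5), -1)) = Mul(Add(-1, s), Pow(-3, -1)) = Mul(Add(-1, s), Rational(-1, 3)) = Add(Rational(1, 3), Mul(Rational(-1, 3), s)))
Mul(-17, Function('a')(-10, Function('f')(-4, Y))) = Mul(-17, Add(Rational(1, 3), Mul(Rational(-1, 3), -10))) = Mul(-17, Add(Rational(1, 3), Rational(10, 3))) = Mul(-17, Rational(11, 3)) = Rational(-187, 3)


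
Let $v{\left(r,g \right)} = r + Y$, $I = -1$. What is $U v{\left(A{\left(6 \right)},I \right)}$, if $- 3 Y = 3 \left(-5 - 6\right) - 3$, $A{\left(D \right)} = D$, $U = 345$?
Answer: $6210$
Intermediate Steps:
$Y = 12$ ($Y = - \frac{3 \left(-5 - 6\right) - 3}{3} = - \frac{3 \left(-11\right) - 3}{3} = - \frac{-33 - 3}{3} = \left(- \frac{1}{3}\right) \left(-36\right) = 12$)
$v{\left(r,g \right)} = 12 + r$ ($v{\left(r,g \right)} = r + 12 = 12 + r$)
$U v{\left(A{\left(6 \right)},I \right)} = 345 \left(12 + 6\right) = 345 \cdot 18 = 6210$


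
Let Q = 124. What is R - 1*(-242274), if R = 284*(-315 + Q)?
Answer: 188030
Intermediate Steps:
R = -54244 (R = 284*(-315 + 124) = 284*(-191) = -54244)
R - 1*(-242274) = -54244 - 1*(-242274) = -54244 + 242274 = 188030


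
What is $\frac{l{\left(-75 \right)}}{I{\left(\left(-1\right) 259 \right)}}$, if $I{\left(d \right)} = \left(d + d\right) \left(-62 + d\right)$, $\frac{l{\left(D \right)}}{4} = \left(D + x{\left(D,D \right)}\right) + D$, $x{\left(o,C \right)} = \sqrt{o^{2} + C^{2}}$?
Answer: $- \frac{100}{27713} + \frac{50 \sqrt{2}}{27713} \approx -0.0010569$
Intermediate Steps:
$x{\left(o,C \right)} = \sqrt{C^{2} + o^{2}}$
$l{\left(D \right)} = 8 D + 4 \sqrt{2} \sqrt{D^{2}}$ ($l{\left(D \right)} = 4 \left(\left(D + \sqrt{D^{2} + D^{2}}\right) + D\right) = 4 \left(\left(D + \sqrt{2 D^{2}}\right) + D\right) = 4 \left(\left(D + \sqrt{2} \sqrt{D^{2}}\right) + D\right) = 4 \left(2 D + \sqrt{2} \sqrt{D^{2}}\right) = 8 D + 4 \sqrt{2} \sqrt{D^{2}}$)
$I{\left(d \right)} = 2 d \left(-62 + d\right)$
$\frac{l{\left(-75 \right)}}{I{\left(\left(-1\right) 259 \right)}} = \frac{8 \left(-75\right) + 4 \sqrt{2} \sqrt{\left(-75\right)^{2}}}{2 \left(\left(-1\right) 259\right) \left(-62 - 259\right)} = \frac{-600 + 4 \sqrt{2} \sqrt{5625}}{2 \left(-259\right) \left(-62 - 259\right)} = \frac{-600 + 4 \sqrt{2} \cdot 75}{2 \left(-259\right) \left(-321\right)} = \frac{-600 + 300 \sqrt{2}}{166278} = \left(-600 + 300 \sqrt{2}\right) \frac{1}{166278} = - \frac{100}{27713} + \frac{50 \sqrt{2}}{27713}$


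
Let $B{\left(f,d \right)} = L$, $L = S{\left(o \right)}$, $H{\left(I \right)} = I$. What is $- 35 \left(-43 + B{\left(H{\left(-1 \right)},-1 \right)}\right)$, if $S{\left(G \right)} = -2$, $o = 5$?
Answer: $1575$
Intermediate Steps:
$L = -2$
$B{\left(f,d \right)} = -2$
$- 35 \left(-43 + B{\left(H{\left(-1 \right)},-1 \right)}\right) = - 35 \left(-43 - 2\right) = \left(-35\right) \left(-45\right) = 1575$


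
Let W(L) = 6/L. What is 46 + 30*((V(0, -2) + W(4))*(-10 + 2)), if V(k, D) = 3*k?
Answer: -314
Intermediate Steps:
46 + 30*((V(0, -2) + W(4))*(-10 + 2)) = 46 + 30*((3*0 + 6/4)*(-10 + 2)) = 46 + 30*((0 + 6*(1/4))*(-8)) = 46 + 30*((0 + 3/2)*(-8)) = 46 + 30*((3/2)*(-8)) = 46 + 30*(-12) = 46 - 360 = -314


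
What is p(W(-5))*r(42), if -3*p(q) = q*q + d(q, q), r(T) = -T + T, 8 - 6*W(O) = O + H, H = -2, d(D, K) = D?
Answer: 0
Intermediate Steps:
W(O) = 5/3 - O/6 (W(O) = 4/3 - (O - 2)/6 = 4/3 - (-2 + O)/6 = 4/3 + (⅓ - O/6) = 5/3 - O/6)
r(T) = 0
p(q) = -q/3 - q²/3 (p(q) = -(q*q + q)/3 = -(q² + q)/3 = -(q + q²)/3 = -q/3 - q²/3)
p(W(-5))*r(42) = ((5/3 - ⅙*(-5))*(-1 - (5/3 - ⅙*(-5)))/3)*0 = ((5/3 + ⅚)*(-1 - (5/3 + ⅚))/3)*0 = ((⅓)*(5/2)*(-1 - 1*5/2))*0 = ((⅓)*(5/2)*(-1 - 5/2))*0 = ((⅓)*(5/2)*(-7/2))*0 = -35/12*0 = 0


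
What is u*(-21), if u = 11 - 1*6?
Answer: -105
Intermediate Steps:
u = 5 (u = 11 - 6 = 5)
u*(-21) = 5*(-21) = -105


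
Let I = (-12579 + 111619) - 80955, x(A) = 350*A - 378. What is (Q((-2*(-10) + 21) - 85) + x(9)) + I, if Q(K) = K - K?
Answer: 20857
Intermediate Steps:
x(A) = -378 + 350*A
I = 18085 (I = 99040 - 80955 = 18085)
Q(K) = 0
(Q((-2*(-10) + 21) - 85) + x(9)) + I = (0 + (-378 + 350*9)) + 18085 = (0 + (-378 + 3150)) + 18085 = (0 + 2772) + 18085 = 2772 + 18085 = 20857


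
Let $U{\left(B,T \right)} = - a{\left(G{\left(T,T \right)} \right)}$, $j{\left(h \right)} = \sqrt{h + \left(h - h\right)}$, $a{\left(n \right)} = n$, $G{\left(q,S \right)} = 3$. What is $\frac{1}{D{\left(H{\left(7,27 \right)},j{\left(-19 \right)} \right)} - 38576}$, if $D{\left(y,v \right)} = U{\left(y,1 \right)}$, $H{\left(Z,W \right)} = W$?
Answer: $- \frac{1}{38579} \approx -2.5921 \cdot 10^{-5}$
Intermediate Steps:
$j{\left(h \right)} = \sqrt{h}$ ($j{\left(h \right)} = \sqrt{h + 0} = \sqrt{h}$)
$U{\left(B,T \right)} = -3$ ($U{\left(B,T \right)} = \left(-1\right) 3 = -3$)
$D{\left(y,v \right)} = -3$
$\frac{1}{D{\left(H{\left(7,27 \right)},j{\left(-19 \right)} \right)} - 38576} = \frac{1}{-3 - 38576} = \frac{1}{-38579} = - \frac{1}{38579}$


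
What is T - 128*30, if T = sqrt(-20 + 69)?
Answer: -3833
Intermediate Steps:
T = 7 (T = sqrt(49) = 7)
T - 128*30 = 7 - 128*30 = 7 - 3840 = -3833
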